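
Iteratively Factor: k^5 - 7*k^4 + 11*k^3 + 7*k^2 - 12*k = (k + 1)*(k^4 - 8*k^3 + 19*k^2 - 12*k) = k*(k + 1)*(k^3 - 8*k^2 + 19*k - 12) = k*(k - 1)*(k + 1)*(k^2 - 7*k + 12) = k*(k - 3)*(k - 1)*(k + 1)*(k - 4)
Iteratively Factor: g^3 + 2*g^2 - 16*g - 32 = (g + 2)*(g^2 - 16) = (g + 2)*(g + 4)*(g - 4)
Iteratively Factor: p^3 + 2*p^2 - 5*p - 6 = (p + 3)*(p^2 - p - 2) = (p + 1)*(p + 3)*(p - 2)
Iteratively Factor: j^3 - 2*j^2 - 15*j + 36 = (j - 3)*(j^2 + j - 12) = (j - 3)*(j + 4)*(j - 3)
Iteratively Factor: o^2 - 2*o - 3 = (o + 1)*(o - 3)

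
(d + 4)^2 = d^2 + 8*d + 16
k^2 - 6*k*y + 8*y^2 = (k - 4*y)*(k - 2*y)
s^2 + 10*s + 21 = (s + 3)*(s + 7)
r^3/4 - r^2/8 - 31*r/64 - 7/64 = (r/4 + 1/4)*(r - 7/4)*(r + 1/4)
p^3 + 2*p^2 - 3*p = p*(p - 1)*(p + 3)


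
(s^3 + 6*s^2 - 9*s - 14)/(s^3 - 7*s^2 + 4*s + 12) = (s + 7)/(s - 6)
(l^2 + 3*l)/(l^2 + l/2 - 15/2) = 2*l/(2*l - 5)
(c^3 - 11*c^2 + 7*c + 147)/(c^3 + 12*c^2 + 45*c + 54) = (c^2 - 14*c + 49)/(c^2 + 9*c + 18)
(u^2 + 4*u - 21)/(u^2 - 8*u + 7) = (u^2 + 4*u - 21)/(u^2 - 8*u + 7)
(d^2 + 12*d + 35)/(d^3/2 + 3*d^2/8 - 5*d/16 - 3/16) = 16*(d^2 + 12*d + 35)/(8*d^3 + 6*d^2 - 5*d - 3)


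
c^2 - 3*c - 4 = (c - 4)*(c + 1)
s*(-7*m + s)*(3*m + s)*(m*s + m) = -21*m^3*s^2 - 21*m^3*s - 4*m^2*s^3 - 4*m^2*s^2 + m*s^4 + m*s^3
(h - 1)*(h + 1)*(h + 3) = h^3 + 3*h^2 - h - 3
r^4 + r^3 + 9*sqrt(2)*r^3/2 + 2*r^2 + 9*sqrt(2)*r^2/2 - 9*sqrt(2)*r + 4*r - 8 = (r - 1)*(r + 2)*(r + sqrt(2)/2)*(r + 4*sqrt(2))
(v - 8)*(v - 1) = v^2 - 9*v + 8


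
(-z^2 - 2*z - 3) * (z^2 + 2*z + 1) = -z^4 - 4*z^3 - 8*z^2 - 8*z - 3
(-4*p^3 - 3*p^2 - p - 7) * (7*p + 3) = -28*p^4 - 33*p^3 - 16*p^2 - 52*p - 21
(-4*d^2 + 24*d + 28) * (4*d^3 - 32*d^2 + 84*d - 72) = -16*d^5 + 224*d^4 - 992*d^3 + 1408*d^2 + 624*d - 2016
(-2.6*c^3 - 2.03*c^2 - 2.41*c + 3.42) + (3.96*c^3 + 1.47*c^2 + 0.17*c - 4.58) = 1.36*c^3 - 0.56*c^2 - 2.24*c - 1.16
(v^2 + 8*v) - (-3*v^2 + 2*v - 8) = 4*v^2 + 6*v + 8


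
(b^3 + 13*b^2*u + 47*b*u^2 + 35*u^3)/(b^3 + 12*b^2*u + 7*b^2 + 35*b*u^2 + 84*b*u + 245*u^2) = (b + u)/(b + 7)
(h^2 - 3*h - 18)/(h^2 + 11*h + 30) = (h^2 - 3*h - 18)/(h^2 + 11*h + 30)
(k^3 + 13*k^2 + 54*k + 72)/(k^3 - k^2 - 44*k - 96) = (k + 6)/(k - 8)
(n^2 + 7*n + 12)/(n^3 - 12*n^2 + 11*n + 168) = (n + 4)/(n^2 - 15*n + 56)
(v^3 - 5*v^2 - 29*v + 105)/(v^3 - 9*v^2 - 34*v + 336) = (v^2 + 2*v - 15)/(v^2 - 2*v - 48)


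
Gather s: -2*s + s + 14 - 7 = 7 - s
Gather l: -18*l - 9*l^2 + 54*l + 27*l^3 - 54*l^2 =27*l^3 - 63*l^2 + 36*l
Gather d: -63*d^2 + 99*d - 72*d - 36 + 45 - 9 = -63*d^2 + 27*d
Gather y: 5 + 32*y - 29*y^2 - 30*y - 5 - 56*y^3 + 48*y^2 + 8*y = -56*y^3 + 19*y^2 + 10*y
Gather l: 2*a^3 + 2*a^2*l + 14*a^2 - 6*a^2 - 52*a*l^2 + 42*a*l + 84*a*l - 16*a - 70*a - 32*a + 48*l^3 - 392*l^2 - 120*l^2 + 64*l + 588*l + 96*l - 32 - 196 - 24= 2*a^3 + 8*a^2 - 118*a + 48*l^3 + l^2*(-52*a - 512) + l*(2*a^2 + 126*a + 748) - 252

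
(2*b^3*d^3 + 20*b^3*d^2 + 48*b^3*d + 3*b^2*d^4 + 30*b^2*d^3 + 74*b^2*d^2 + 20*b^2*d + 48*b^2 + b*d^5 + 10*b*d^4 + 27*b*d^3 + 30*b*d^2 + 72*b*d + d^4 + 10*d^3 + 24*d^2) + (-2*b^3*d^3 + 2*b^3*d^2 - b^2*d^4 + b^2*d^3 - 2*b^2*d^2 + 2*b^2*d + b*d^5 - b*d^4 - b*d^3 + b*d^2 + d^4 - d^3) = 22*b^3*d^2 + 48*b^3*d + 2*b^2*d^4 + 31*b^2*d^3 + 72*b^2*d^2 + 22*b^2*d + 48*b^2 + 2*b*d^5 + 9*b*d^4 + 26*b*d^3 + 31*b*d^2 + 72*b*d + 2*d^4 + 9*d^3 + 24*d^2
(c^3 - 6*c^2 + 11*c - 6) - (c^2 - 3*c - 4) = c^3 - 7*c^2 + 14*c - 2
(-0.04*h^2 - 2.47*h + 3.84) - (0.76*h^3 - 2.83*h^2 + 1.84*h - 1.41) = -0.76*h^3 + 2.79*h^2 - 4.31*h + 5.25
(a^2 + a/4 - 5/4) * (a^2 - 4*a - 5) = a^4 - 15*a^3/4 - 29*a^2/4 + 15*a/4 + 25/4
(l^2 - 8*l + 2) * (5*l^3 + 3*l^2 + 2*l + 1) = 5*l^5 - 37*l^4 - 12*l^3 - 9*l^2 - 4*l + 2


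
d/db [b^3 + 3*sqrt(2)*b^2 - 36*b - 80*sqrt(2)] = 3*b^2 + 6*sqrt(2)*b - 36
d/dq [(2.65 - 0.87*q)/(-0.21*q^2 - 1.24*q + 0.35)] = (-0.1827*q^2 + 1.113*q + 2.9815)/(0.0441*q^4 + 0.5208*q^3 + 1.3906*q^2 - 0.868*q + 0.1225)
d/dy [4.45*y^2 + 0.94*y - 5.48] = 8.9*y + 0.94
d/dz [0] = 0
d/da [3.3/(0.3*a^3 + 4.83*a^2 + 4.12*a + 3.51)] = (-2.97*a^2 - 31.878*a - 13.596)/(0.3*a^3 + 4.83*a^2 + 4.12*a + 3.51)^2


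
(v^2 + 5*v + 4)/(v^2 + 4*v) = (v + 1)/v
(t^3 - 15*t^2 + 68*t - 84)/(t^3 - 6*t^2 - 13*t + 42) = (t - 6)/(t + 3)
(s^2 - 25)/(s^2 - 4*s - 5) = (s + 5)/(s + 1)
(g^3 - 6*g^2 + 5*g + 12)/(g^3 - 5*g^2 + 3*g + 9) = (g - 4)/(g - 3)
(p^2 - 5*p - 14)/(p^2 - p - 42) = (p + 2)/(p + 6)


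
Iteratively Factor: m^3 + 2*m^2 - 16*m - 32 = (m + 4)*(m^2 - 2*m - 8) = (m - 4)*(m + 4)*(m + 2)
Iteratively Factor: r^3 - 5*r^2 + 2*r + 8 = (r + 1)*(r^2 - 6*r + 8) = (r - 4)*(r + 1)*(r - 2)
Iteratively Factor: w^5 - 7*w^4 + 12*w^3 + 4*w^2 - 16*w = (w + 1)*(w^4 - 8*w^3 + 20*w^2 - 16*w) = (w - 2)*(w + 1)*(w^3 - 6*w^2 + 8*w) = (w - 2)^2*(w + 1)*(w^2 - 4*w) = w*(w - 2)^2*(w + 1)*(w - 4)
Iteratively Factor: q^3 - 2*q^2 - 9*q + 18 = (q + 3)*(q^2 - 5*q + 6) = (q - 2)*(q + 3)*(q - 3)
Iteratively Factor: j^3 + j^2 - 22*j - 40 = (j + 4)*(j^2 - 3*j - 10) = (j - 5)*(j + 4)*(j + 2)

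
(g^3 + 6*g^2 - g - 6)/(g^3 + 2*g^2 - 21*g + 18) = (g + 1)/(g - 3)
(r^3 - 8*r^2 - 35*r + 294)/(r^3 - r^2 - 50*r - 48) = (r^2 - 14*r + 49)/(r^2 - 7*r - 8)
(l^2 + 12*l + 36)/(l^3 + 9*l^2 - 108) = 1/(l - 3)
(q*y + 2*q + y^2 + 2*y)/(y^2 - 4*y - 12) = (q + y)/(y - 6)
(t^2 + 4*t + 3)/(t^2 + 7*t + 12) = (t + 1)/(t + 4)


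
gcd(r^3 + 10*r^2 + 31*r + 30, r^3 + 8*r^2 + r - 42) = r + 3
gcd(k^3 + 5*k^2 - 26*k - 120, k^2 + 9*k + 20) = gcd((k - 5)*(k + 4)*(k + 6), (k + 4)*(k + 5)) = k + 4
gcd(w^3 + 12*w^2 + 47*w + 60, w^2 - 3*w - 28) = w + 4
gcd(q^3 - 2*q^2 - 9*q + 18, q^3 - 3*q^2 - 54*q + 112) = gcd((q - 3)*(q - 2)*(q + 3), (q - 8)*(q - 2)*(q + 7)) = q - 2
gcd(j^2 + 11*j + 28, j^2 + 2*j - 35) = j + 7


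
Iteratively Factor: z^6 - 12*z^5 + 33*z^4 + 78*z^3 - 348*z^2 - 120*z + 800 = (z - 5)*(z^5 - 7*z^4 - 2*z^3 + 68*z^2 - 8*z - 160) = (z - 5)*(z - 2)*(z^4 - 5*z^3 - 12*z^2 + 44*z + 80) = (z - 5)*(z - 4)*(z - 2)*(z^3 - z^2 - 16*z - 20) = (z - 5)*(z - 4)*(z - 2)*(z + 2)*(z^2 - 3*z - 10) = (z - 5)^2*(z - 4)*(z - 2)*(z + 2)*(z + 2)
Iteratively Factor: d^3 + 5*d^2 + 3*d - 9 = (d + 3)*(d^2 + 2*d - 3) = (d + 3)^2*(d - 1)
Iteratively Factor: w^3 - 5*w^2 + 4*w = (w - 4)*(w^2 - w) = w*(w - 4)*(w - 1)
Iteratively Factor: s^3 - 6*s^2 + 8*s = (s - 2)*(s^2 - 4*s) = s*(s - 2)*(s - 4)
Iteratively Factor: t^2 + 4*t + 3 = (t + 1)*(t + 3)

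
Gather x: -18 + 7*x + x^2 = x^2 + 7*x - 18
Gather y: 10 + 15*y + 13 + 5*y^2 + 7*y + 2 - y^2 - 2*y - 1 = 4*y^2 + 20*y + 24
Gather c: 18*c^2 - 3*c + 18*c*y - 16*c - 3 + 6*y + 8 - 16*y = 18*c^2 + c*(18*y - 19) - 10*y + 5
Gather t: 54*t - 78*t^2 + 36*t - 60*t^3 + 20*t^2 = -60*t^3 - 58*t^2 + 90*t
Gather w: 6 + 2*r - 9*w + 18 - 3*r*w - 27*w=2*r + w*(-3*r - 36) + 24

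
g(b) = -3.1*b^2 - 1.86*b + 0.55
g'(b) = -6.2*b - 1.86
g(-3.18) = -24.88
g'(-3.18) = 17.86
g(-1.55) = -4.01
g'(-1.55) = 7.75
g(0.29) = -0.25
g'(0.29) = -3.66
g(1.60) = -10.36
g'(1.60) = -11.78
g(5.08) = -88.90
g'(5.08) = -33.36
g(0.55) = -1.41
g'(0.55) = -5.27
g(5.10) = -89.57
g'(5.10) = -33.48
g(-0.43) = 0.78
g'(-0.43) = 0.81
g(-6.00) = -99.89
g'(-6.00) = 35.34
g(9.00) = -267.29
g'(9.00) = -57.66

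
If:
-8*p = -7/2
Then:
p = 7/16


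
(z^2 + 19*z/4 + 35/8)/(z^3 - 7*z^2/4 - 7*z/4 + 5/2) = (z + 7/2)/(z^2 - 3*z + 2)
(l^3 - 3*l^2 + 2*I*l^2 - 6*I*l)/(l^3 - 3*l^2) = (l + 2*I)/l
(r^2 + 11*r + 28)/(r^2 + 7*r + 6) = (r^2 + 11*r + 28)/(r^2 + 7*r + 6)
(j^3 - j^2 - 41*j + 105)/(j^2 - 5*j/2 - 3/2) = 2*(j^2 + 2*j - 35)/(2*j + 1)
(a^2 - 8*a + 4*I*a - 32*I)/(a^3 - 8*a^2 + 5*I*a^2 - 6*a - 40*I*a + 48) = (a + 4*I)/(a^2 + 5*I*a - 6)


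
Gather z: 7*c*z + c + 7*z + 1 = c + z*(7*c + 7) + 1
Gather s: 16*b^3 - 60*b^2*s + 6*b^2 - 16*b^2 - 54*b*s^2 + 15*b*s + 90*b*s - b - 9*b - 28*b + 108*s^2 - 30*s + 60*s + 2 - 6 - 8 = 16*b^3 - 10*b^2 - 38*b + s^2*(108 - 54*b) + s*(-60*b^2 + 105*b + 30) - 12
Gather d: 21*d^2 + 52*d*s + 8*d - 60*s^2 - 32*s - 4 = 21*d^2 + d*(52*s + 8) - 60*s^2 - 32*s - 4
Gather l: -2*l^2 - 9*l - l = -2*l^2 - 10*l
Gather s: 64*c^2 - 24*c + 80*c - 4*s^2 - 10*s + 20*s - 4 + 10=64*c^2 + 56*c - 4*s^2 + 10*s + 6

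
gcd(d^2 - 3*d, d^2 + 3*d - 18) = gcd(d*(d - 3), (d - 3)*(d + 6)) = d - 3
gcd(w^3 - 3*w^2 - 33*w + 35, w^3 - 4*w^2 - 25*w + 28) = w^2 - 8*w + 7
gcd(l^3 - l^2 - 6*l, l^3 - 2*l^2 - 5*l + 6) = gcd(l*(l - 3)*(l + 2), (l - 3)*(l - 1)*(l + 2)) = l^2 - l - 6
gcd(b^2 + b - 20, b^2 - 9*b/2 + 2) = b - 4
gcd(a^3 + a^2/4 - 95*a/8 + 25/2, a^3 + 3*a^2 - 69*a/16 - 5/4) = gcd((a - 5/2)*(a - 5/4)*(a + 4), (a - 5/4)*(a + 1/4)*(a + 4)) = a^2 + 11*a/4 - 5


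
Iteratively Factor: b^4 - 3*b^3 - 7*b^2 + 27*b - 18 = (b - 2)*(b^3 - b^2 - 9*b + 9) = (b - 3)*(b - 2)*(b^2 + 2*b - 3) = (b - 3)*(b - 2)*(b - 1)*(b + 3)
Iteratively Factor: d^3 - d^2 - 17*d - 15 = (d + 3)*(d^2 - 4*d - 5) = (d + 1)*(d + 3)*(d - 5)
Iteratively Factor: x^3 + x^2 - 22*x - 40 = (x + 2)*(x^2 - x - 20) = (x - 5)*(x + 2)*(x + 4)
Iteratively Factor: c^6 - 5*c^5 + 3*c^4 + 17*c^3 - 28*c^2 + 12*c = (c - 2)*(c^5 - 3*c^4 - 3*c^3 + 11*c^2 - 6*c) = (c - 2)*(c + 2)*(c^4 - 5*c^3 + 7*c^2 - 3*c) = (c - 2)*(c - 1)*(c + 2)*(c^3 - 4*c^2 + 3*c) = c*(c - 2)*(c - 1)*(c + 2)*(c^2 - 4*c + 3) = c*(c - 3)*(c - 2)*(c - 1)*(c + 2)*(c - 1)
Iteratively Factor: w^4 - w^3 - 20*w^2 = (w)*(w^3 - w^2 - 20*w) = w*(w - 5)*(w^2 + 4*w) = w^2*(w - 5)*(w + 4)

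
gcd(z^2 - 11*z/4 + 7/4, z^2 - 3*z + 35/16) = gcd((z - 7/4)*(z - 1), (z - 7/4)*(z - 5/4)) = z - 7/4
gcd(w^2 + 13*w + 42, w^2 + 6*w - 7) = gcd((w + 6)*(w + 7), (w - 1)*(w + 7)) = w + 7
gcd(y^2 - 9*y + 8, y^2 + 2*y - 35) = 1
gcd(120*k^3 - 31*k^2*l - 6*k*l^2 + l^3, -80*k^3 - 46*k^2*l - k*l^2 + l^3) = 40*k^2 + 3*k*l - l^2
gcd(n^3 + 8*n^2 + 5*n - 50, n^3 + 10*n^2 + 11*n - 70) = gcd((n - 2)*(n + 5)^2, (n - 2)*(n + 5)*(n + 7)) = n^2 + 3*n - 10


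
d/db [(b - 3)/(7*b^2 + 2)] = (7*b^2 - 14*b*(b - 3) + 2)/(7*b^2 + 2)^2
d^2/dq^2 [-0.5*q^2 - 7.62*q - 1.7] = -1.00000000000000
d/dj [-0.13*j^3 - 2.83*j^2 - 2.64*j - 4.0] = -0.39*j^2 - 5.66*j - 2.64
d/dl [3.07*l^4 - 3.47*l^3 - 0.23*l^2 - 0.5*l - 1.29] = 12.28*l^3 - 10.41*l^2 - 0.46*l - 0.5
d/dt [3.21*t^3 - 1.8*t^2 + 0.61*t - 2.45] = 9.63*t^2 - 3.6*t + 0.61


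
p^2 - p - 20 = (p - 5)*(p + 4)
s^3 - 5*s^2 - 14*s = s*(s - 7)*(s + 2)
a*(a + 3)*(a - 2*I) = a^3 + 3*a^2 - 2*I*a^2 - 6*I*a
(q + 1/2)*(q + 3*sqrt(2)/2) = q^2 + q/2 + 3*sqrt(2)*q/2 + 3*sqrt(2)/4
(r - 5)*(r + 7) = r^2 + 2*r - 35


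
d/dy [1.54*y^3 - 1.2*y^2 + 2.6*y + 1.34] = 4.62*y^2 - 2.4*y + 2.6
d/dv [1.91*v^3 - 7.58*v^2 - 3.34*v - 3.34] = 5.73*v^2 - 15.16*v - 3.34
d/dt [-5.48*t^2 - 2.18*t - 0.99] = -10.96*t - 2.18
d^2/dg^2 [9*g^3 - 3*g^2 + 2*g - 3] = 54*g - 6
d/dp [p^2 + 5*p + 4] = 2*p + 5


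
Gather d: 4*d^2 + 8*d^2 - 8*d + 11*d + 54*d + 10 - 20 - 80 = 12*d^2 + 57*d - 90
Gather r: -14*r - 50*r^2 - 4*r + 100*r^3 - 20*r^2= 100*r^3 - 70*r^2 - 18*r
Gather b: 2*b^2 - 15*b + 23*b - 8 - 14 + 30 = 2*b^2 + 8*b + 8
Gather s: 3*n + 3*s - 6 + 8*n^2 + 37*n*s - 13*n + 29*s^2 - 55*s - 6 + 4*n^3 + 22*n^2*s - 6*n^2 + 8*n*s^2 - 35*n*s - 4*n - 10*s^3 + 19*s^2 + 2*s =4*n^3 + 2*n^2 - 14*n - 10*s^3 + s^2*(8*n + 48) + s*(22*n^2 + 2*n - 50) - 12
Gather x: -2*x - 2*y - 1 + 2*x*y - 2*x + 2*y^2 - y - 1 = x*(2*y - 4) + 2*y^2 - 3*y - 2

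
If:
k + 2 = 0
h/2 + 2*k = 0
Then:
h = 8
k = -2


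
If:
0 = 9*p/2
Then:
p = 0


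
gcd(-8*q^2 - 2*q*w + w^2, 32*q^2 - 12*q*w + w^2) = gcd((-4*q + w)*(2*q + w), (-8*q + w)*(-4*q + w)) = 4*q - w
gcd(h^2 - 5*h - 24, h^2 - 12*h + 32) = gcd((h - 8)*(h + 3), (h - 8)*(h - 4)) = h - 8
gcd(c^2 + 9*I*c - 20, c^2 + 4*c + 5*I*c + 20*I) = c + 5*I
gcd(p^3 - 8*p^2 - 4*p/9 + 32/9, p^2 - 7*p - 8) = p - 8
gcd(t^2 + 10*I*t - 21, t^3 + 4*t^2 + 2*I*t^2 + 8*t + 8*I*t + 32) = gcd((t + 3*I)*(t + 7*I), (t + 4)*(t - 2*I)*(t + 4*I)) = 1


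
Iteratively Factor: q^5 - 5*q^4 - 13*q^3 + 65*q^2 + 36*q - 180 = (q - 5)*(q^4 - 13*q^2 + 36) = (q - 5)*(q - 3)*(q^3 + 3*q^2 - 4*q - 12) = (q - 5)*(q - 3)*(q + 3)*(q^2 - 4) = (q - 5)*(q - 3)*(q - 2)*(q + 3)*(q + 2)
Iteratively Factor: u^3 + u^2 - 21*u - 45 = (u + 3)*(u^2 - 2*u - 15) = (u + 3)^2*(u - 5)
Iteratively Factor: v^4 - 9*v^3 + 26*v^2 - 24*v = (v - 4)*(v^3 - 5*v^2 + 6*v) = (v - 4)*(v - 2)*(v^2 - 3*v) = (v - 4)*(v - 3)*(v - 2)*(v)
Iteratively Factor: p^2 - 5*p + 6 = (p - 3)*(p - 2)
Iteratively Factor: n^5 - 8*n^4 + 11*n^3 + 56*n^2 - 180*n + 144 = (n + 3)*(n^4 - 11*n^3 + 44*n^2 - 76*n + 48) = (n - 2)*(n + 3)*(n^3 - 9*n^2 + 26*n - 24) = (n - 2)^2*(n + 3)*(n^2 - 7*n + 12) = (n - 3)*(n - 2)^2*(n + 3)*(n - 4)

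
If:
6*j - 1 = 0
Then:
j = 1/6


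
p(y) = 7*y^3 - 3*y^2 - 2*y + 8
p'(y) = 21*y^2 - 6*y - 2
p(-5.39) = -1164.51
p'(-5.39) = 640.43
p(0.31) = 7.30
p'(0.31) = -1.84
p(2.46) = 89.13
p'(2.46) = 110.32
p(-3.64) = -362.07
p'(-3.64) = 298.08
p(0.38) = 7.19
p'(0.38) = -1.25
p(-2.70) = -146.25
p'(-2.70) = 167.29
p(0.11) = 7.75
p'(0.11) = -2.41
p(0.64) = 7.33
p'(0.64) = 2.76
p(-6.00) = -1600.00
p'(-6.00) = 790.00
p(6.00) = 1400.00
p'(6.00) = 718.00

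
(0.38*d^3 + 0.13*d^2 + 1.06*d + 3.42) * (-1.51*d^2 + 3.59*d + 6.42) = -0.5738*d^5 + 1.1679*d^4 + 1.3057*d^3 - 0.5242*d^2 + 19.083*d + 21.9564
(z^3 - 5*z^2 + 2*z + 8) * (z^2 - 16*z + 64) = z^5 - 21*z^4 + 146*z^3 - 344*z^2 + 512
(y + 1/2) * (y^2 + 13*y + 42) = y^3 + 27*y^2/2 + 97*y/2 + 21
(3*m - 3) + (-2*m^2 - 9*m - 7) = -2*m^2 - 6*m - 10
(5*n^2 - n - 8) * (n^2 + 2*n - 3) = 5*n^4 + 9*n^3 - 25*n^2 - 13*n + 24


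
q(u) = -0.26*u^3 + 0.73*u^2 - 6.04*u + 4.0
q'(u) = -0.78*u^2 + 1.46*u - 6.04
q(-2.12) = 22.56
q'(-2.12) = -12.64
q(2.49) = -10.53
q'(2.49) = -7.24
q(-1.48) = 15.38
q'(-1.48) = -9.91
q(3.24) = -16.75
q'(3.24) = -9.50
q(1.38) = -3.63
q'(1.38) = -5.51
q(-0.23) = 5.43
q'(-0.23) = -6.42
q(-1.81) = 18.87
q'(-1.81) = -11.24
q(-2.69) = 30.59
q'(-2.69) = -15.61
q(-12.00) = 630.88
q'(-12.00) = -135.88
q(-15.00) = 1136.35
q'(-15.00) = -203.44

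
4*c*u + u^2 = u*(4*c + u)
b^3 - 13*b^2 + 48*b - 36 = (b - 6)^2*(b - 1)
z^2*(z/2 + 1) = z^3/2 + z^2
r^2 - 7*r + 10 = (r - 5)*(r - 2)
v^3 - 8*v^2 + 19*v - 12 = (v - 4)*(v - 3)*(v - 1)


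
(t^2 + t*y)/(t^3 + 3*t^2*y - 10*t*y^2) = (t + y)/(t^2 + 3*t*y - 10*y^2)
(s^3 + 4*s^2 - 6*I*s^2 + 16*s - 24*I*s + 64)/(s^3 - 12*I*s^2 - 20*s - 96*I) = (s + 4)/(s - 6*I)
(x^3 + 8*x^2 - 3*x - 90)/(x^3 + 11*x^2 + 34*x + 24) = (x^2 + 2*x - 15)/(x^2 + 5*x + 4)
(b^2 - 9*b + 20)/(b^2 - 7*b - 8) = (-b^2 + 9*b - 20)/(-b^2 + 7*b + 8)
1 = 1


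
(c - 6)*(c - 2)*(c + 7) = c^3 - c^2 - 44*c + 84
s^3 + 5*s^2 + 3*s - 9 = (s - 1)*(s + 3)^2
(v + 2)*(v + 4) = v^2 + 6*v + 8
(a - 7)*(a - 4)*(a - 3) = a^3 - 14*a^2 + 61*a - 84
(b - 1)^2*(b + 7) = b^3 + 5*b^2 - 13*b + 7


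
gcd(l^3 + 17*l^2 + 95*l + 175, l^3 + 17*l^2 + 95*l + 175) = l^3 + 17*l^2 + 95*l + 175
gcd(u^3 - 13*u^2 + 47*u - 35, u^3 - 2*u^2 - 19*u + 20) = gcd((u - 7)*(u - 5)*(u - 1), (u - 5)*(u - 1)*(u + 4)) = u^2 - 6*u + 5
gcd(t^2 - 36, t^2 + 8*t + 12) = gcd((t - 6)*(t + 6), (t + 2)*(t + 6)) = t + 6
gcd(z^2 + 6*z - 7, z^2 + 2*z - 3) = z - 1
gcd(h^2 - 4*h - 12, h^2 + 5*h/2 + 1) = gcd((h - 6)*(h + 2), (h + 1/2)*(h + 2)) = h + 2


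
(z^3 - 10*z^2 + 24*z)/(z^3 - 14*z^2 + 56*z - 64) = z*(z - 6)/(z^2 - 10*z + 16)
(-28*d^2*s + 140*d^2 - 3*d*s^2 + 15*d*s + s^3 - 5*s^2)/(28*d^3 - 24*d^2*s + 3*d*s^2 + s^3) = (-28*d^2*s + 140*d^2 - 3*d*s^2 + 15*d*s + s^3 - 5*s^2)/(28*d^3 - 24*d^2*s + 3*d*s^2 + s^3)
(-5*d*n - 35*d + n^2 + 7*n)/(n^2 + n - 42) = (-5*d + n)/(n - 6)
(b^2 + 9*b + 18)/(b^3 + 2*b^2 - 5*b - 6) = (b + 6)/(b^2 - b - 2)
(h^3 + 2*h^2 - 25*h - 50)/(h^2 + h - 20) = (h^2 - 3*h - 10)/(h - 4)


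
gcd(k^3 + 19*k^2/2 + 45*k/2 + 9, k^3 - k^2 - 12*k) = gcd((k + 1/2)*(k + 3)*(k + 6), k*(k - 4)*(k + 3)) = k + 3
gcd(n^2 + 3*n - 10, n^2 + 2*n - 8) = n - 2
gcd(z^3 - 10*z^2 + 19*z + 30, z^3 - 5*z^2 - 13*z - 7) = z + 1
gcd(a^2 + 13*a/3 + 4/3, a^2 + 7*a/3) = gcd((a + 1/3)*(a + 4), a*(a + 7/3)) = 1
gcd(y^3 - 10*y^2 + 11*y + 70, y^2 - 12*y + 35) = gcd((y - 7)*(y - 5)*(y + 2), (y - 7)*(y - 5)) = y^2 - 12*y + 35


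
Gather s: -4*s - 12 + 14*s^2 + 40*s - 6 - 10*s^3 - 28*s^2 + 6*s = -10*s^3 - 14*s^2 + 42*s - 18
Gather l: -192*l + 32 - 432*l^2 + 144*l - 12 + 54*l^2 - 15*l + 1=-378*l^2 - 63*l + 21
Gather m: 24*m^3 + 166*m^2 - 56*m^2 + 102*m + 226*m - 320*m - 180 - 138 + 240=24*m^3 + 110*m^2 + 8*m - 78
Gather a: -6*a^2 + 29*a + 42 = -6*a^2 + 29*a + 42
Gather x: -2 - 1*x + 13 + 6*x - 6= 5*x + 5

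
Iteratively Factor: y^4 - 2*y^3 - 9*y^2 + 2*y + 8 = (y + 1)*(y^3 - 3*y^2 - 6*y + 8) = (y + 1)*(y + 2)*(y^2 - 5*y + 4) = (y - 1)*(y + 1)*(y + 2)*(y - 4)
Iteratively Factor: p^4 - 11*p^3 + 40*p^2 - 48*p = (p - 4)*(p^3 - 7*p^2 + 12*p) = (p - 4)^2*(p^2 - 3*p) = (p - 4)^2*(p - 3)*(p)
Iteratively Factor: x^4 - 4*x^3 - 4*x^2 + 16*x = (x)*(x^3 - 4*x^2 - 4*x + 16) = x*(x - 2)*(x^2 - 2*x - 8) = x*(x - 2)*(x + 2)*(x - 4)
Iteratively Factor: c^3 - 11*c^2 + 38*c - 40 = (c - 4)*(c^2 - 7*c + 10) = (c - 4)*(c - 2)*(c - 5)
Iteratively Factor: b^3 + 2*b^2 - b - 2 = (b - 1)*(b^2 + 3*b + 2) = (b - 1)*(b + 2)*(b + 1)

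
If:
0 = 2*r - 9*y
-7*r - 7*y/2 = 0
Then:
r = 0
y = 0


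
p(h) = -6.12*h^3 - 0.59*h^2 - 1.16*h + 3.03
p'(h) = -18.36*h^2 - 1.18*h - 1.16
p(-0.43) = 3.91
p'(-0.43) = -4.05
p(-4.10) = 419.66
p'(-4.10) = -304.95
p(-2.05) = 55.65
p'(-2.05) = -75.90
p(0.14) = 2.84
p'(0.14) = -1.69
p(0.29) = 2.49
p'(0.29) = -3.05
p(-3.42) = 244.91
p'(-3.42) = -211.87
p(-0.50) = 4.23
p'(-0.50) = -5.16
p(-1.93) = 47.07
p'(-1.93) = -67.27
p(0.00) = 3.03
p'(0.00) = -1.16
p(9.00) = -4516.68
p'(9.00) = -1498.94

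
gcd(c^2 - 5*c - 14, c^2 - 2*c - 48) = 1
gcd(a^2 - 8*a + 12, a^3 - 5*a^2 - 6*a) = a - 6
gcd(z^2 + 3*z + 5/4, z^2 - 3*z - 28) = 1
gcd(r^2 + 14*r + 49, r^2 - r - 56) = r + 7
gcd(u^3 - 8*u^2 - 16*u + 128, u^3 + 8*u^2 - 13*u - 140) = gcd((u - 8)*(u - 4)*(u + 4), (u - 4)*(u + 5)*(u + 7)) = u - 4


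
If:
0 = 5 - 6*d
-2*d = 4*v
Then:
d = 5/6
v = -5/12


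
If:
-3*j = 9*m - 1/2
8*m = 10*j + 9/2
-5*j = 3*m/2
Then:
No Solution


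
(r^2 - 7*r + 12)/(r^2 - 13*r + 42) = (r^2 - 7*r + 12)/(r^2 - 13*r + 42)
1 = 1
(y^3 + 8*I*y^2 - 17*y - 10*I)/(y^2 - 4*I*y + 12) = (y^2 + 6*I*y - 5)/(y - 6*I)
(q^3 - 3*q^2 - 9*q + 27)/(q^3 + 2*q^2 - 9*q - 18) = (q - 3)/(q + 2)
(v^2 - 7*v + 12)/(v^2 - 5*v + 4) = (v - 3)/(v - 1)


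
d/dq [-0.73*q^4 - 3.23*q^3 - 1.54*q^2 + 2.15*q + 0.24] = -2.92*q^3 - 9.69*q^2 - 3.08*q + 2.15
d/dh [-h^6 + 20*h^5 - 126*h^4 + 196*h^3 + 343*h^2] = 2*h*(-3*h^4 + 50*h^3 - 252*h^2 + 294*h + 343)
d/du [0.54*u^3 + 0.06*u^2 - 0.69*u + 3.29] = 1.62*u^2 + 0.12*u - 0.69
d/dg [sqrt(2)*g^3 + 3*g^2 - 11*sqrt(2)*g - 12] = 3*sqrt(2)*g^2 + 6*g - 11*sqrt(2)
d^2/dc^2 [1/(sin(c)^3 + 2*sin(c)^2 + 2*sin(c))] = (-9*sin(c)^3 - 22*sin(c)^2 - 8*sin(c) + 20 + 32/sin(c) + 24/sin(c)^2 + 8/sin(c)^3)/(sin(c)^2 + 2*sin(c) + 2)^3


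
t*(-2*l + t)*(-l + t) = 2*l^2*t - 3*l*t^2 + t^3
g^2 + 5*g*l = g*(g + 5*l)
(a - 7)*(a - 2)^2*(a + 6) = a^4 - 5*a^3 - 34*a^2 + 164*a - 168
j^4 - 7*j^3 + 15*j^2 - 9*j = j*(j - 3)^2*(j - 1)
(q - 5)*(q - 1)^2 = q^3 - 7*q^2 + 11*q - 5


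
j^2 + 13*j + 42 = (j + 6)*(j + 7)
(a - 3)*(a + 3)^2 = a^3 + 3*a^2 - 9*a - 27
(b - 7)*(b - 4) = b^2 - 11*b + 28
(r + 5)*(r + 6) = r^2 + 11*r + 30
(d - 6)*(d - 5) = d^2 - 11*d + 30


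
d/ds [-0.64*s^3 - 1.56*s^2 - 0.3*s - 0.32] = -1.92*s^2 - 3.12*s - 0.3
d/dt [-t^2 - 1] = -2*t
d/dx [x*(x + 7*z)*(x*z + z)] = z*(3*x^2 + 14*x*z + 2*x + 7*z)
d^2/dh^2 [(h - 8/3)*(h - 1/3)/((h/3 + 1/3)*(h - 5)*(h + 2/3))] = 6*(27*h^6 - 243*h^5 + 1575*h^4 - 2221*h^3 - 2272*h^2 + 4780*h + 3514)/(27*h^9 - 270*h^8 + 279*h^7 + 2870*h^6 - 339*h^5 - 14730*h^4 - 25067*h^3 - 18870*h^2 - 6900*h - 1000)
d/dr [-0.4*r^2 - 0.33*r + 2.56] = -0.8*r - 0.33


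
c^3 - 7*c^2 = c^2*(c - 7)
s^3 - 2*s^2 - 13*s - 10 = (s - 5)*(s + 1)*(s + 2)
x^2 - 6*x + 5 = (x - 5)*(x - 1)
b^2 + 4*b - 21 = (b - 3)*(b + 7)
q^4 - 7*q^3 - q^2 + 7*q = q*(q - 7)*(q - 1)*(q + 1)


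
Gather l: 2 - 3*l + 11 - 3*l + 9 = 22 - 6*l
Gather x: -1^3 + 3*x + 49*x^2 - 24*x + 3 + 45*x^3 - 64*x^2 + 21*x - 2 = 45*x^3 - 15*x^2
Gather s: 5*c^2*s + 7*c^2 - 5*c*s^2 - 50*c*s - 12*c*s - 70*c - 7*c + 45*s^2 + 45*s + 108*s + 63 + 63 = 7*c^2 - 77*c + s^2*(45 - 5*c) + s*(5*c^2 - 62*c + 153) + 126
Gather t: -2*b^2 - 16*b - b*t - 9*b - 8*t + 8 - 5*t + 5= -2*b^2 - 25*b + t*(-b - 13) + 13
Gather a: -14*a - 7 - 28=-14*a - 35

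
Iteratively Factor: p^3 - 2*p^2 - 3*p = (p)*(p^2 - 2*p - 3) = p*(p - 3)*(p + 1)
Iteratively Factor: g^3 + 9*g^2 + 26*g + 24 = (g + 2)*(g^2 + 7*g + 12) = (g + 2)*(g + 4)*(g + 3)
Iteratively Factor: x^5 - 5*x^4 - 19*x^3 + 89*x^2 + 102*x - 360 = (x - 5)*(x^4 - 19*x^2 - 6*x + 72) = (x - 5)*(x + 3)*(x^3 - 3*x^2 - 10*x + 24) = (x - 5)*(x + 3)^2*(x^2 - 6*x + 8) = (x - 5)*(x - 4)*(x + 3)^2*(x - 2)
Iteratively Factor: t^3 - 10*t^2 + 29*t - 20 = (t - 5)*(t^2 - 5*t + 4) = (t - 5)*(t - 1)*(t - 4)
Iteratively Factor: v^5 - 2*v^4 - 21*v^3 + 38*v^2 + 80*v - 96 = (v - 3)*(v^4 + v^3 - 18*v^2 - 16*v + 32) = (v - 3)*(v + 2)*(v^3 - v^2 - 16*v + 16) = (v - 3)*(v - 1)*(v + 2)*(v^2 - 16) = (v - 4)*(v - 3)*(v - 1)*(v + 2)*(v + 4)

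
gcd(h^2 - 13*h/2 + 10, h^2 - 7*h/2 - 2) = h - 4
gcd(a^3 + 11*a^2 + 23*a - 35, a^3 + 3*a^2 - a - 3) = a - 1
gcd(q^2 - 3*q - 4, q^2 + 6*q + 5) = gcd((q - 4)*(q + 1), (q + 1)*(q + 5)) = q + 1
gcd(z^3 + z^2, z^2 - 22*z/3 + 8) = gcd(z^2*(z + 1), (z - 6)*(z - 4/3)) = 1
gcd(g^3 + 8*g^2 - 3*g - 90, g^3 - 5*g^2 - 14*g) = 1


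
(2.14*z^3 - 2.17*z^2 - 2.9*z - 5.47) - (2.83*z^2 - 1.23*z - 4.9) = 2.14*z^3 - 5.0*z^2 - 1.67*z - 0.569999999999999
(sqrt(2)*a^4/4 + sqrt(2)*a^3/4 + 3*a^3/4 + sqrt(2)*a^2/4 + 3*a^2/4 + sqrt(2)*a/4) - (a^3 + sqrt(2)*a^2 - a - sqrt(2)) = sqrt(2)*a^4/4 - a^3/4 + sqrt(2)*a^3/4 - 3*sqrt(2)*a^2/4 + 3*a^2/4 + sqrt(2)*a/4 + a + sqrt(2)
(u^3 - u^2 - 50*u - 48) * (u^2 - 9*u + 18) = u^5 - 10*u^4 - 23*u^3 + 384*u^2 - 468*u - 864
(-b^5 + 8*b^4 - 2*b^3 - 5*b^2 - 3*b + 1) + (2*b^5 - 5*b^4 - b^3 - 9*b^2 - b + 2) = b^5 + 3*b^4 - 3*b^3 - 14*b^2 - 4*b + 3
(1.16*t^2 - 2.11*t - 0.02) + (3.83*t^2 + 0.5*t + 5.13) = 4.99*t^2 - 1.61*t + 5.11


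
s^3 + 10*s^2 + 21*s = s*(s + 3)*(s + 7)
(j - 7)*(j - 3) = j^2 - 10*j + 21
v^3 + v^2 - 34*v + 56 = (v - 4)*(v - 2)*(v + 7)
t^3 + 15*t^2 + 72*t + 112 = (t + 4)^2*(t + 7)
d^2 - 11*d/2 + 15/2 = (d - 3)*(d - 5/2)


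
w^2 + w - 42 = (w - 6)*(w + 7)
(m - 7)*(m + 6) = m^2 - m - 42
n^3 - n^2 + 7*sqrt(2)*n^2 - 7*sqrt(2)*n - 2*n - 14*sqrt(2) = (n - 2)*(n + 1)*(n + 7*sqrt(2))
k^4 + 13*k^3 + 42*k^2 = k^2*(k + 6)*(k + 7)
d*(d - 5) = d^2 - 5*d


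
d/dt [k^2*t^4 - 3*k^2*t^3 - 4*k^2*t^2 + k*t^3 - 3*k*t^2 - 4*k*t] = k*(4*k*t^3 - 9*k*t^2 - 8*k*t + 3*t^2 - 6*t - 4)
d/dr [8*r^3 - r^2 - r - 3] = 24*r^2 - 2*r - 1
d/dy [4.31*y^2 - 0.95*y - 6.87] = 8.62*y - 0.95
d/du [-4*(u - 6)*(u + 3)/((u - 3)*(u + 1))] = 4*(-u^2 - 30*u + 27)/(u^4 - 4*u^3 - 2*u^2 + 12*u + 9)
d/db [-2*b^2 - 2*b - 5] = -4*b - 2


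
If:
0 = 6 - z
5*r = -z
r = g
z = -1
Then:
No Solution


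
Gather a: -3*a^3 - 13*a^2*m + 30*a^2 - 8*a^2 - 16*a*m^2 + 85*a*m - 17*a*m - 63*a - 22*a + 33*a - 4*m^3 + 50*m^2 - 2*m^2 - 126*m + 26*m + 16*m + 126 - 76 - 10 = -3*a^3 + a^2*(22 - 13*m) + a*(-16*m^2 + 68*m - 52) - 4*m^3 + 48*m^2 - 84*m + 40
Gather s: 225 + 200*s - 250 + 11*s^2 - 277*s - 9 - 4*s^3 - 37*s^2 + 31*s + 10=-4*s^3 - 26*s^2 - 46*s - 24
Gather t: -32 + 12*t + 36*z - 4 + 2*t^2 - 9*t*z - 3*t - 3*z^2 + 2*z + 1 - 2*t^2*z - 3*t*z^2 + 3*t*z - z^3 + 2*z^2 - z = t^2*(2 - 2*z) + t*(-3*z^2 - 6*z + 9) - z^3 - z^2 + 37*z - 35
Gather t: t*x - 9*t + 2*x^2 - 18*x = t*(x - 9) + 2*x^2 - 18*x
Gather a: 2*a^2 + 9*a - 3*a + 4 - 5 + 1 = 2*a^2 + 6*a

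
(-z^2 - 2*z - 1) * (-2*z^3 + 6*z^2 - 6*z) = 2*z^5 - 2*z^4 - 4*z^3 + 6*z^2 + 6*z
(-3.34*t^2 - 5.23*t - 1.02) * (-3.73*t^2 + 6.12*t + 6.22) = 12.4582*t^4 - 0.932899999999997*t^3 - 48.9778*t^2 - 38.773*t - 6.3444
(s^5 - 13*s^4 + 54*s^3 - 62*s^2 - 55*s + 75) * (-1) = -s^5 + 13*s^4 - 54*s^3 + 62*s^2 + 55*s - 75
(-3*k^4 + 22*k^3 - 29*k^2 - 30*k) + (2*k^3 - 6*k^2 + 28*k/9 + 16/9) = -3*k^4 + 24*k^3 - 35*k^2 - 242*k/9 + 16/9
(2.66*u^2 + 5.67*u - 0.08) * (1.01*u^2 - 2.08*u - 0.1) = 2.6866*u^4 + 0.193899999999999*u^3 - 12.1404*u^2 - 0.4006*u + 0.008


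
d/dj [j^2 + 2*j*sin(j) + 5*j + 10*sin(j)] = 2*j*cos(j) + 2*j + 2*sin(j) + 10*cos(j) + 5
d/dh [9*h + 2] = 9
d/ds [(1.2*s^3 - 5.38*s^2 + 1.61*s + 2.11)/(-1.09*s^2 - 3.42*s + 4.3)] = (-1.308*s^4 - 8.208*s^3 + 35.6345*s^2 - 41.6682*s + 14.1392)/(1.1881*s^4 + 7.4556*s^3 + 2.3224*s^2 - 29.412*s + 18.49)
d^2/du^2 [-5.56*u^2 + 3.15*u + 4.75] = -11.1200000000000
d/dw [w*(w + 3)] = 2*w + 3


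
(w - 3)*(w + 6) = w^2 + 3*w - 18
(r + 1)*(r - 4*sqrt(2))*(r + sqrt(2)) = r^3 - 3*sqrt(2)*r^2 + r^2 - 8*r - 3*sqrt(2)*r - 8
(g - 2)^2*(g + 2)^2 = g^4 - 8*g^2 + 16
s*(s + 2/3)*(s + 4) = s^3 + 14*s^2/3 + 8*s/3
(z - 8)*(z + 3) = z^2 - 5*z - 24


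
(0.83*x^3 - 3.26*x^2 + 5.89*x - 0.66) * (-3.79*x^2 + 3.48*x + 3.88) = -3.1457*x^5 + 15.2438*x^4 - 30.4475*x^3 + 10.3498*x^2 + 20.5564*x - 2.5608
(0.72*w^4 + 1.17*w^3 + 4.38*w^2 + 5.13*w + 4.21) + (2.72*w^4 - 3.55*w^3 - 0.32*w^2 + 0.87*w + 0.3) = 3.44*w^4 - 2.38*w^3 + 4.06*w^2 + 6.0*w + 4.51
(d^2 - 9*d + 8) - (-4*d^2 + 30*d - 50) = 5*d^2 - 39*d + 58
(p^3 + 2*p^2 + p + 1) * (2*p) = 2*p^4 + 4*p^3 + 2*p^2 + 2*p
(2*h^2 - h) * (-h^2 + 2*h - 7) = -2*h^4 + 5*h^3 - 16*h^2 + 7*h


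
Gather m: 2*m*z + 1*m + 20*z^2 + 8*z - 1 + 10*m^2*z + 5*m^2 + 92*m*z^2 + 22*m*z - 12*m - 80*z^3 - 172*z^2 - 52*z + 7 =m^2*(10*z + 5) + m*(92*z^2 + 24*z - 11) - 80*z^3 - 152*z^2 - 44*z + 6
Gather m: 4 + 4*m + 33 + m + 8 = 5*m + 45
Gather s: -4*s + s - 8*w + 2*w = -3*s - 6*w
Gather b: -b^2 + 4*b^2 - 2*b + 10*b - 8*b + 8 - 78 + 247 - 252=3*b^2 - 75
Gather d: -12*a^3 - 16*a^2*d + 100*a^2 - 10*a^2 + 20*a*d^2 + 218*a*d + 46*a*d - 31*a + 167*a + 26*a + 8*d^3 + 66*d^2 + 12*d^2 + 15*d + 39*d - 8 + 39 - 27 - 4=-12*a^3 + 90*a^2 + 162*a + 8*d^3 + d^2*(20*a + 78) + d*(-16*a^2 + 264*a + 54)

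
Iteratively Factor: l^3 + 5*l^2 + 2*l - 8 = (l + 2)*(l^2 + 3*l - 4) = (l + 2)*(l + 4)*(l - 1)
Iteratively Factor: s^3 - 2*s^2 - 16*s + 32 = (s - 4)*(s^2 + 2*s - 8) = (s - 4)*(s + 4)*(s - 2)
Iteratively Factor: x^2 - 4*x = (x - 4)*(x)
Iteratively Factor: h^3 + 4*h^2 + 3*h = (h + 3)*(h^2 + h) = (h + 1)*(h + 3)*(h)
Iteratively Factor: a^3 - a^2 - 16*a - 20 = (a + 2)*(a^2 - 3*a - 10) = (a - 5)*(a + 2)*(a + 2)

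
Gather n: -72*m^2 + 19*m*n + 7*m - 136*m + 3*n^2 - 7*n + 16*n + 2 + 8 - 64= -72*m^2 - 129*m + 3*n^2 + n*(19*m + 9) - 54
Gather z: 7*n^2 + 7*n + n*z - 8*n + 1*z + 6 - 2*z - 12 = 7*n^2 - n + z*(n - 1) - 6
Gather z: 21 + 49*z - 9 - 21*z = 28*z + 12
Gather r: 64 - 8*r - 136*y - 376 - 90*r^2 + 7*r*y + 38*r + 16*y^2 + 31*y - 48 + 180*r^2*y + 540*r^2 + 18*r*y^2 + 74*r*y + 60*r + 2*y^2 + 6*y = r^2*(180*y + 450) + r*(18*y^2 + 81*y + 90) + 18*y^2 - 99*y - 360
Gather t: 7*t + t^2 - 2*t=t^2 + 5*t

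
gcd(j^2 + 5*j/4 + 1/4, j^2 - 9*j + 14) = 1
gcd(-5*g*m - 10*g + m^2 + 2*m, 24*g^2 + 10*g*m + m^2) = 1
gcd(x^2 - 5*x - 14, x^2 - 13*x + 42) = x - 7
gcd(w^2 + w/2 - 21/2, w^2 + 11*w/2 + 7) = w + 7/2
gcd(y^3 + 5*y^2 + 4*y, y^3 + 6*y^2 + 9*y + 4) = y^2 + 5*y + 4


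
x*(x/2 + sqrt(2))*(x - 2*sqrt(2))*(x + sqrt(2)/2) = x^4/2 + sqrt(2)*x^3/4 - 4*x^2 - 2*sqrt(2)*x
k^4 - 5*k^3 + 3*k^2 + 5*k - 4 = (k - 4)*(k - 1)^2*(k + 1)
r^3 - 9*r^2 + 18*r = r*(r - 6)*(r - 3)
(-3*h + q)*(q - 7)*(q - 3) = -3*h*q^2 + 30*h*q - 63*h + q^3 - 10*q^2 + 21*q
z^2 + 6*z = z*(z + 6)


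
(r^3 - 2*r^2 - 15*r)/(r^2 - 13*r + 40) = r*(r + 3)/(r - 8)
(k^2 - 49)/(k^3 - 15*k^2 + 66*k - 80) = (k^2 - 49)/(k^3 - 15*k^2 + 66*k - 80)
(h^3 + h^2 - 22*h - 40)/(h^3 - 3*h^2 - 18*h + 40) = (h + 2)/(h - 2)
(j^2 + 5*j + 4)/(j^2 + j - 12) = (j + 1)/(j - 3)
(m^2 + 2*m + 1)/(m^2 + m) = (m + 1)/m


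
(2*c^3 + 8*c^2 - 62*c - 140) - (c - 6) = 2*c^3 + 8*c^2 - 63*c - 134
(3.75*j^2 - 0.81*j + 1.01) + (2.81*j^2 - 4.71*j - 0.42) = 6.56*j^2 - 5.52*j + 0.59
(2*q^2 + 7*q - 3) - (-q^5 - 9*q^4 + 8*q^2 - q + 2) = q^5 + 9*q^4 - 6*q^2 + 8*q - 5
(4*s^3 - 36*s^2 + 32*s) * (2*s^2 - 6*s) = 8*s^5 - 96*s^4 + 280*s^3 - 192*s^2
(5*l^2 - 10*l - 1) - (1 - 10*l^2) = 15*l^2 - 10*l - 2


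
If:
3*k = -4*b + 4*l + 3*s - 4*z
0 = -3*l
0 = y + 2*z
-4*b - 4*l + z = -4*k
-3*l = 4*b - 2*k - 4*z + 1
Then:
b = 7*z/4 - 1/2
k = 3*z/2 - 1/2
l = 0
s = 31*z/6 - 7/6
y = -2*z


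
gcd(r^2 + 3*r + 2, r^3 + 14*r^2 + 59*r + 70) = r + 2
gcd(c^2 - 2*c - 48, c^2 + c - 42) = 1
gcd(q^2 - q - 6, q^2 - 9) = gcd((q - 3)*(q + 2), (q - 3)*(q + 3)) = q - 3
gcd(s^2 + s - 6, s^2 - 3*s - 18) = s + 3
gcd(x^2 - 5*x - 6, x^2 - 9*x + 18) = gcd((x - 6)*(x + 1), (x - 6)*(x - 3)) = x - 6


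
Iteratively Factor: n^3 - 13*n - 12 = (n + 1)*(n^2 - n - 12) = (n + 1)*(n + 3)*(n - 4)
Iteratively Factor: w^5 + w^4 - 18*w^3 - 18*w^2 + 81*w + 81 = (w + 3)*(w^4 - 2*w^3 - 12*w^2 + 18*w + 27) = (w + 1)*(w + 3)*(w^3 - 3*w^2 - 9*w + 27) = (w - 3)*(w + 1)*(w + 3)*(w^2 - 9) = (w - 3)*(w + 1)*(w + 3)^2*(w - 3)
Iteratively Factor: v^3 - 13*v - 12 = (v + 3)*(v^2 - 3*v - 4) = (v + 1)*(v + 3)*(v - 4)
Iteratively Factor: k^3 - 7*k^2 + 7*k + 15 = (k - 3)*(k^2 - 4*k - 5) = (k - 5)*(k - 3)*(k + 1)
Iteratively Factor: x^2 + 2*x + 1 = (x + 1)*(x + 1)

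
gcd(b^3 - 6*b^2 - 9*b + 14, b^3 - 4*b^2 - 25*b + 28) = b^2 - 8*b + 7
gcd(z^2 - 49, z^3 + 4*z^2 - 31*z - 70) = z + 7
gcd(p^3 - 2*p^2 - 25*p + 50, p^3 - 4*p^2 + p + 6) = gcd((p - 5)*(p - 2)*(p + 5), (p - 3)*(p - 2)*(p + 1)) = p - 2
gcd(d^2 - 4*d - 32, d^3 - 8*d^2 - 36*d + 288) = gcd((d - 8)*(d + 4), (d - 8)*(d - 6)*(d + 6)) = d - 8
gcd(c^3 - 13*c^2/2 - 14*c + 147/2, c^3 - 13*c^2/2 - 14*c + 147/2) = c^3 - 13*c^2/2 - 14*c + 147/2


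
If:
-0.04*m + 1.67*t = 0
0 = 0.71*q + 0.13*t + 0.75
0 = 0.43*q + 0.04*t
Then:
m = -489.61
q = 1.09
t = -11.73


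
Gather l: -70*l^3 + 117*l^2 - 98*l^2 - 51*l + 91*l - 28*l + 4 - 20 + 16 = -70*l^3 + 19*l^2 + 12*l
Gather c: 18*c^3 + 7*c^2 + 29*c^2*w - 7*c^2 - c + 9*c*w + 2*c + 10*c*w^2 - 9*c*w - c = 18*c^3 + 29*c^2*w + 10*c*w^2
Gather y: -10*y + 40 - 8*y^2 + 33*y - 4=-8*y^2 + 23*y + 36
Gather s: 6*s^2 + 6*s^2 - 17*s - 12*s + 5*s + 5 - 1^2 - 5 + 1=12*s^2 - 24*s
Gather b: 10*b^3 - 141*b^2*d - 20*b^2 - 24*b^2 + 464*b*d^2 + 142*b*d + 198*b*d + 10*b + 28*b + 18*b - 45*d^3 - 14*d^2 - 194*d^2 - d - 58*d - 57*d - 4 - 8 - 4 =10*b^3 + b^2*(-141*d - 44) + b*(464*d^2 + 340*d + 56) - 45*d^3 - 208*d^2 - 116*d - 16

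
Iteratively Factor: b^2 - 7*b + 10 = (b - 2)*(b - 5)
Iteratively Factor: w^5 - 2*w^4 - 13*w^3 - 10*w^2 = (w)*(w^4 - 2*w^3 - 13*w^2 - 10*w) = w*(w + 2)*(w^3 - 4*w^2 - 5*w) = w*(w + 1)*(w + 2)*(w^2 - 5*w) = w*(w - 5)*(w + 1)*(w + 2)*(w)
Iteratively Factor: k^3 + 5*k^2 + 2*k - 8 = (k + 4)*(k^2 + k - 2) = (k - 1)*(k + 4)*(k + 2)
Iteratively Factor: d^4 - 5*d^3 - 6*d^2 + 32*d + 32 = (d + 2)*(d^3 - 7*d^2 + 8*d + 16) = (d - 4)*(d + 2)*(d^2 - 3*d - 4) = (d - 4)^2*(d + 2)*(d + 1)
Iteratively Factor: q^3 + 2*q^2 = (q)*(q^2 + 2*q) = q*(q + 2)*(q)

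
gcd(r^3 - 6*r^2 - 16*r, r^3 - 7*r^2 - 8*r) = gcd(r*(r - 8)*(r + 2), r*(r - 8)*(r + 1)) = r^2 - 8*r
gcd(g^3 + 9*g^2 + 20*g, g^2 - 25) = g + 5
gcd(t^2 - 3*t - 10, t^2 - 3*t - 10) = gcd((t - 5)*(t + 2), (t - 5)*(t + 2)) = t^2 - 3*t - 10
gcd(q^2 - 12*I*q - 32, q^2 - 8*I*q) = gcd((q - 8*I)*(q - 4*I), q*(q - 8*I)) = q - 8*I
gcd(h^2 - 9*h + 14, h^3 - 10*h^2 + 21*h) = h - 7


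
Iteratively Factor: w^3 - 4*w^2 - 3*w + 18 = (w + 2)*(w^2 - 6*w + 9) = (w - 3)*(w + 2)*(w - 3)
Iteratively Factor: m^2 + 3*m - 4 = (m - 1)*(m + 4)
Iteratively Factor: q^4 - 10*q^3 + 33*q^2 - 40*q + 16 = (q - 1)*(q^3 - 9*q^2 + 24*q - 16) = (q - 4)*(q - 1)*(q^2 - 5*q + 4) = (q - 4)^2*(q - 1)*(q - 1)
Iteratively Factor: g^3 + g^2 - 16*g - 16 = (g + 1)*(g^2 - 16) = (g - 4)*(g + 1)*(g + 4)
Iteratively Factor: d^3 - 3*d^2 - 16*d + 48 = (d - 4)*(d^2 + d - 12) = (d - 4)*(d + 4)*(d - 3)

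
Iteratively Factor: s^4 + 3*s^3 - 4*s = (s + 2)*(s^3 + s^2 - 2*s) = s*(s + 2)*(s^2 + s - 2) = s*(s + 2)^2*(s - 1)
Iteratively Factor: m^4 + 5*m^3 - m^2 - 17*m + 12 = (m - 1)*(m^3 + 6*m^2 + 5*m - 12) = (m - 1)^2*(m^2 + 7*m + 12) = (m - 1)^2*(m + 4)*(m + 3)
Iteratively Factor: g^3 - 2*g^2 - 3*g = (g - 3)*(g^2 + g) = g*(g - 3)*(g + 1)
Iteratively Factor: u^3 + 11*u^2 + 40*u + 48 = (u + 4)*(u^2 + 7*u + 12) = (u + 3)*(u + 4)*(u + 4)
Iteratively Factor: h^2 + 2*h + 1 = (h + 1)*(h + 1)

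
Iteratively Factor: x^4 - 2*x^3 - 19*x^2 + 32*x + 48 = (x + 1)*(x^3 - 3*x^2 - 16*x + 48) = (x + 1)*(x + 4)*(x^2 - 7*x + 12) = (x - 4)*(x + 1)*(x + 4)*(x - 3)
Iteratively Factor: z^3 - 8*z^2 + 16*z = (z)*(z^2 - 8*z + 16) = z*(z - 4)*(z - 4)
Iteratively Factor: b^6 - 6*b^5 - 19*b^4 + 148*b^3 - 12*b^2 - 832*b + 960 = (b - 2)*(b^5 - 4*b^4 - 27*b^3 + 94*b^2 + 176*b - 480) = (b - 2)*(b + 4)*(b^4 - 8*b^3 + 5*b^2 + 74*b - 120) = (b - 2)^2*(b + 4)*(b^3 - 6*b^2 - 7*b + 60) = (b - 2)^2*(b + 3)*(b + 4)*(b^2 - 9*b + 20) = (b - 4)*(b - 2)^2*(b + 3)*(b + 4)*(b - 5)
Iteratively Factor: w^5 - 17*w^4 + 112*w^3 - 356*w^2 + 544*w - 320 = (w - 5)*(w^4 - 12*w^3 + 52*w^2 - 96*w + 64) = (w - 5)*(w - 4)*(w^3 - 8*w^2 + 20*w - 16) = (w - 5)*(w - 4)*(w - 2)*(w^2 - 6*w + 8) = (w - 5)*(w - 4)*(w - 2)^2*(w - 4)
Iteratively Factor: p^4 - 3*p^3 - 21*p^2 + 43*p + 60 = (p + 1)*(p^3 - 4*p^2 - 17*p + 60) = (p - 3)*(p + 1)*(p^2 - p - 20) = (p - 5)*(p - 3)*(p + 1)*(p + 4)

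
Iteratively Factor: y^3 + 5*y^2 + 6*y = (y)*(y^2 + 5*y + 6) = y*(y + 2)*(y + 3)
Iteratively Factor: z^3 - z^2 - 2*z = (z)*(z^2 - z - 2) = z*(z + 1)*(z - 2)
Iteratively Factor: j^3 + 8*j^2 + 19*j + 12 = (j + 1)*(j^2 + 7*j + 12) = (j + 1)*(j + 4)*(j + 3)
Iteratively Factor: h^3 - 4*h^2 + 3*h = (h - 3)*(h^2 - h) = h*(h - 3)*(h - 1)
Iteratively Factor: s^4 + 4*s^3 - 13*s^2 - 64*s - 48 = (s - 4)*(s^3 + 8*s^2 + 19*s + 12) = (s - 4)*(s + 3)*(s^2 + 5*s + 4) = (s - 4)*(s + 1)*(s + 3)*(s + 4)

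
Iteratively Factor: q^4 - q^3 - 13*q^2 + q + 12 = (q - 4)*(q^3 + 3*q^2 - q - 3) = (q - 4)*(q - 1)*(q^2 + 4*q + 3) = (q - 4)*(q - 1)*(q + 3)*(q + 1)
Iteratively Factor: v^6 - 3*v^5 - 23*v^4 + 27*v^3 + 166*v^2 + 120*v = (v - 5)*(v^5 + 2*v^4 - 13*v^3 - 38*v^2 - 24*v) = (v - 5)*(v + 2)*(v^4 - 13*v^2 - 12*v) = (v - 5)*(v + 1)*(v + 2)*(v^3 - v^2 - 12*v) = (v - 5)*(v - 4)*(v + 1)*(v + 2)*(v^2 + 3*v) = (v - 5)*(v - 4)*(v + 1)*(v + 2)*(v + 3)*(v)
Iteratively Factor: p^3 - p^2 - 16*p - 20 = (p - 5)*(p^2 + 4*p + 4) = (p - 5)*(p + 2)*(p + 2)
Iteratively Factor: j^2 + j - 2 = (j - 1)*(j + 2)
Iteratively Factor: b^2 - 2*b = (b)*(b - 2)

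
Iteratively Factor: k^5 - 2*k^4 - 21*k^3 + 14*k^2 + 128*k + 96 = (k - 4)*(k^4 + 2*k^3 - 13*k^2 - 38*k - 24) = (k - 4)*(k + 3)*(k^3 - k^2 - 10*k - 8) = (k - 4)^2*(k + 3)*(k^2 + 3*k + 2) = (k - 4)^2*(k + 1)*(k + 3)*(k + 2)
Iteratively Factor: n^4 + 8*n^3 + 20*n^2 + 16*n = (n)*(n^3 + 8*n^2 + 20*n + 16) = n*(n + 2)*(n^2 + 6*n + 8) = n*(n + 2)*(n + 4)*(n + 2)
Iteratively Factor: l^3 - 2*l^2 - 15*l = (l + 3)*(l^2 - 5*l) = l*(l + 3)*(l - 5)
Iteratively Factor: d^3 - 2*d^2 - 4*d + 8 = (d - 2)*(d^2 - 4) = (d - 2)*(d + 2)*(d - 2)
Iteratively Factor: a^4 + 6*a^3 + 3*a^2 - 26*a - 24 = (a + 1)*(a^3 + 5*a^2 - 2*a - 24) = (a + 1)*(a + 3)*(a^2 + 2*a - 8) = (a - 2)*(a + 1)*(a + 3)*(a + 4)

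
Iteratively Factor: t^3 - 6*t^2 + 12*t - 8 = (t - 2)*(t^2 - 4*t + 4) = (t - 2)^2*(t - 2)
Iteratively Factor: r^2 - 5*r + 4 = (r - 4)*(r - 1)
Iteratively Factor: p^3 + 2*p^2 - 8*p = (p + 4)*(p^2 - 2*p) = (p - 2)*(p + 4)*(p)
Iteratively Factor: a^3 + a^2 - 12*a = (a)*(a^2 + a - 12) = a*(a + 4)*(a - 3)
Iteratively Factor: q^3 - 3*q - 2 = (q - 2)*(q^2 + 2*q + 1) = (q - 2)*(q + 1)*(q + 1)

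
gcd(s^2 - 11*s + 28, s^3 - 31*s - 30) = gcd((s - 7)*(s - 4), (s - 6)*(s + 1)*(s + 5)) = 1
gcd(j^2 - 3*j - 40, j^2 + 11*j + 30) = j + 5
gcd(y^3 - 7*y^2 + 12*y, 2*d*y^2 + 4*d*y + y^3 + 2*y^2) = y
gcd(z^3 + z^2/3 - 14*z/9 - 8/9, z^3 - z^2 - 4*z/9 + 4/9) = z + 2/3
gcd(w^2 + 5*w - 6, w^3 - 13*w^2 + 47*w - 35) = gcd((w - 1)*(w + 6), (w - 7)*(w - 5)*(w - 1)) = w - 1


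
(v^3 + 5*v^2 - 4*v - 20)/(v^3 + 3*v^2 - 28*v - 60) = (v^2 + 3*v - 10)/(v^2 + v - 30)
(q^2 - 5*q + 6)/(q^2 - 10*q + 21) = (q - 2)/(q - 7)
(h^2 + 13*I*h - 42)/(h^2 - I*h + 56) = (h + 6*I)/(h - 8*I)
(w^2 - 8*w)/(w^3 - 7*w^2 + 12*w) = (w - 8)/(w^2 - 7*w + 12)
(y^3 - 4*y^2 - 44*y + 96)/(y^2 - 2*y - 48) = y - 2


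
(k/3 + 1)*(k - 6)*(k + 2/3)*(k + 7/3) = k^4/3 - 229*k^2/27 - 176*k/9 - 28/3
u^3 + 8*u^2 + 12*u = u*(u + 2)*(u + 6)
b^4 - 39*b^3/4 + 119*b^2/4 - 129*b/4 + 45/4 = (b - 5)*(b - 3)*(b - 1)*(b - 3/4)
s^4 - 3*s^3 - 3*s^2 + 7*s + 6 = (s - 3)*(s - 2)*(s + 1)^2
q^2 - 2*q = q*(q - 2)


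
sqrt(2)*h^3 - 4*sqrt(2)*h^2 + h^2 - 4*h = h*(h - 4)*(sqrt(2)*h + 1)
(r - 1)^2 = r^2 - 2*r + 1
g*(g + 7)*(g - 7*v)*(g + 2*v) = g^4 - 5*g^3*v + 7*g^3 - 14*g^2*v^2 - 35*g^2*v - 98*g*v^2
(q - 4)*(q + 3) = q^2 - q - 12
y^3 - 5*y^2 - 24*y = y*(y - 8)*(y + 3)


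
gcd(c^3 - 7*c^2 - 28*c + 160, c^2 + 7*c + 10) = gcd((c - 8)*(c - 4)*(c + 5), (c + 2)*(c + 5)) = c + 5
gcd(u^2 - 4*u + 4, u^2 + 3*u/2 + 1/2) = 1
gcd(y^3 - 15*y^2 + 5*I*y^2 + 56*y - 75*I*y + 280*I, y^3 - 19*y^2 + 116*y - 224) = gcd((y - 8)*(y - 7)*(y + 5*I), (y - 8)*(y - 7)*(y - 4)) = y^2 - 15*y + 56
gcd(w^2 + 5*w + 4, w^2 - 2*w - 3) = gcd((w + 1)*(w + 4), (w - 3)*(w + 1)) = w + 1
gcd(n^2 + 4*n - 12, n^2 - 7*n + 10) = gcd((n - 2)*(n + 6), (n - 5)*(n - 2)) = n - 2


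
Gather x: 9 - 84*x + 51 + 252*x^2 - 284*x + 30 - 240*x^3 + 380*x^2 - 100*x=-240*x^3 + 632*x^2 - 468*x + 90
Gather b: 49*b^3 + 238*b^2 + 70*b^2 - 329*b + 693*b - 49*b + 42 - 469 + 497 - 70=49*b^3 + 308*b^2 + 315*b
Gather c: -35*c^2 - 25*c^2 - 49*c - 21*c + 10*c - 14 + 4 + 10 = -60*c^2 - 60*c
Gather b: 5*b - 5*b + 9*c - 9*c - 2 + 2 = 0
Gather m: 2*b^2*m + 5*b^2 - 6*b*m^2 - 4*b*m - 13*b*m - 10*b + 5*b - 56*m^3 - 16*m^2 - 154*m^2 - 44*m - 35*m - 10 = 5*b^2 - 5*b - 56*m^3 + m^2*(-6*b - 170) + m*(2*b^2 - 17*b - 79) - 10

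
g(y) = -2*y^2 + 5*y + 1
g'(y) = 5 - 4*y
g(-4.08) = -52.69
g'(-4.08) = 21.32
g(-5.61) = -89.99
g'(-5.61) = 27.44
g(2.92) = -1.45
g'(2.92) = -6.68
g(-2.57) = -25.06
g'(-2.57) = 15.28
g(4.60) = -18.32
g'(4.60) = -13.40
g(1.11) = 4.09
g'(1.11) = 0.56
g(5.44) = -30.99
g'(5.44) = -16.76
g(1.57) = 3.92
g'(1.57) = -1.28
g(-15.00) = -524.00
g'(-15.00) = 65.00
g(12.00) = -227.00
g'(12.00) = -43.00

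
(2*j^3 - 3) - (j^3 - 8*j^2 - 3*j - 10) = j^3 + 8*j^2 + 3*j + 7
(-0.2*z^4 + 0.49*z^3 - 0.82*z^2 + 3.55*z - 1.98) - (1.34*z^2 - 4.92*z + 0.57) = -0.2*z^4 + 0.49*z^3 - 2.16*z^2 + 8.47*z - 2.55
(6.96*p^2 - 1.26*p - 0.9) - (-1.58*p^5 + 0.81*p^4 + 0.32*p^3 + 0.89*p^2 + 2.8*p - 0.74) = 1.58*p^5 - 0.81*p^4 - 0.32*p^3 + 6.07*p^2 - 4.06*p - 0.16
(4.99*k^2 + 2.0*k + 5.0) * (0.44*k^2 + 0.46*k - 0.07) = 2.1956*k^4 + 3.1754*k^3 + 2.7707*k^2 + 2.16*k - 0.35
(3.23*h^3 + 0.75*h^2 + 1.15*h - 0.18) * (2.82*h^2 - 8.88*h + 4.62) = 9.1086*h^5 - 26.5674*h^4 + 11.5056*h^3 - 7.2546*h^2 + 6.9114*h - 0.8316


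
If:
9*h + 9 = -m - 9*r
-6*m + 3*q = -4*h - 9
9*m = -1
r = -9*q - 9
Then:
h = -1700/1053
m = -1/9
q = -3379/3159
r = 220/351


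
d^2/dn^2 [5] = 0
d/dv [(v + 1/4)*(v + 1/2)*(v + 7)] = 3*v^2 + 31*v/2 + 43/8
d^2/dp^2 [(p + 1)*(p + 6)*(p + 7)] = 6*p + 28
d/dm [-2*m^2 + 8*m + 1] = 8 - 4*m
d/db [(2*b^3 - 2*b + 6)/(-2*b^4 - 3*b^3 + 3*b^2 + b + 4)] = 2*(2*b^6 - 3*b^4 + 20*b^3 + 42*b^2 - 18*b - 7)/(4*b^8 + 12*b^7 - 3*b^6 - 22*b^5 - 13*b^4 - 18*b^3 + 25*b^2 + 8*b + 16)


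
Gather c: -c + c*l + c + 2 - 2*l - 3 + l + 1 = c*l - l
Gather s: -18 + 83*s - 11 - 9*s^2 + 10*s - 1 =-9*s^2 + 93*s - 30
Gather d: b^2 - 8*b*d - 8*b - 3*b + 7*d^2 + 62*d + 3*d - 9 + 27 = b^2 - 11*b + 7*d^2 + d*(65 - 8*b) + 18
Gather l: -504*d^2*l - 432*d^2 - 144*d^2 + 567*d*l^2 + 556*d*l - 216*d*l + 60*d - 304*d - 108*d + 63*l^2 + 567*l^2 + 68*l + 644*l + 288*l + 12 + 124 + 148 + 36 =-576*d^2 - 352*d + l^2*(567*d + 630) + l*(-504*d^2 + 340*d + 1000) + 320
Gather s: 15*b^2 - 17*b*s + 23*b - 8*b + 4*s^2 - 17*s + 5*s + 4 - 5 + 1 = 15*b^2 + 15*b + 4*s^2 + s*(-17*b - 12)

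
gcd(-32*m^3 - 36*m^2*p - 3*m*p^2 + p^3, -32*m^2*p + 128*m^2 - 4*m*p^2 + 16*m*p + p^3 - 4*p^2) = -32*m^2 - 4*m*p + p^2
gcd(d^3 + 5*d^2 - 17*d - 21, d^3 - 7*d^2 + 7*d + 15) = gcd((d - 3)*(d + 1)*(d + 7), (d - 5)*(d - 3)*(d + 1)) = d^2 - 2*d - 3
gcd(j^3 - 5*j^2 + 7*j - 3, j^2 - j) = j - 1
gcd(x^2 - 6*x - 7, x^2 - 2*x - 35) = x - 7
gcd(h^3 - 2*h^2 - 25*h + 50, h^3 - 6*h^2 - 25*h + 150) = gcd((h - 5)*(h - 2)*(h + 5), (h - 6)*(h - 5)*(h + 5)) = h^2 - 25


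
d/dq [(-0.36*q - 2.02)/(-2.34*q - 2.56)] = (-8.904168*q - 9.741312)/(2.34*q + 2.56)^3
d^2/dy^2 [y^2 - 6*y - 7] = 2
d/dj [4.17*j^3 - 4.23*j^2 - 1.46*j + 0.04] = 12.51*j^2 - 8.46*j - 1.46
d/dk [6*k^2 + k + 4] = 12*k + 1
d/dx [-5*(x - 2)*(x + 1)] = 5 - 10*x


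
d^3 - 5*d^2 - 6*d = d*(d - 6)*(d + 1)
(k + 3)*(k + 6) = k^2 + 9*k + 18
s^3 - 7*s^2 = s^2*(s - 7)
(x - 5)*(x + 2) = x^2 - 3*x - 10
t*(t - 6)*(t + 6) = t^3 - 36*t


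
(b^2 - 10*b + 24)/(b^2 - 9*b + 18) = (b - 4)/(b - 3)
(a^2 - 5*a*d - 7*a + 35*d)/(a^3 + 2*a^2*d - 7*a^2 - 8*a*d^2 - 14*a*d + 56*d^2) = (a - 5*d)/(a^2 + 2*a*d - 8*d^2)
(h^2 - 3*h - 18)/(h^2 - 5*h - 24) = (h - 6)/(h - 8)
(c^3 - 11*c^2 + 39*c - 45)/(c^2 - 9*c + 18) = (c^2 - 8*c + 15)/(c - 6)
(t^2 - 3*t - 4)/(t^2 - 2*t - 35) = (-t^2 + 3*t + 4)/(-t^2 + 2*t + 35)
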